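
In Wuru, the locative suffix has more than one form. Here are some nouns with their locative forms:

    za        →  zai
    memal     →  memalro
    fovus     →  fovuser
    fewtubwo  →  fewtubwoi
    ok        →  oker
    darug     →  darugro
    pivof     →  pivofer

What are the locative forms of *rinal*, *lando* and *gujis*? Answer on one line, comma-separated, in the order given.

rinalro, landoi, gujiser

The suffix is conditioned by the final sound: -er when the stem ends in a voiceless consonant (*fovus*, *ok*, *pivof*); -ro when the stem ends in a voiced consonant (*memal*, *darug*); -i when the stem ends in a vowel (*za*, *fewtubwo*).
Since the final sound of *rinal* is /l/ (a voiced consonant), it takes -ro, giving *rinalro*.
Since the final sound of *lando* is /o/ (a vowel), it takes -i, giving *landoi*.
The final sound of *gujis* is /s/, which is a voiceless consonant, so the suffix is -er, giving *gujiser*.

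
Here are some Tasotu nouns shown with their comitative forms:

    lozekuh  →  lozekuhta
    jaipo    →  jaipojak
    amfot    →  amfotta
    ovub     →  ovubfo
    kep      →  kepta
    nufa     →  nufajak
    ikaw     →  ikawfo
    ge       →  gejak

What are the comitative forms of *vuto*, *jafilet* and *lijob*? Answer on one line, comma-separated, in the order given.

vutojak, jafiletta, lijobfo

The suffix is conditioned by the final sound: -ta when the stem ends in a voiceless consonant (*lozekuh*, *amfot*, *kep*); -fo when the stem ends in a voiced consonant (*ovub*, *ikaw*); -jak when the stem ends in a vowel (*jaipo*, *nufa*, *ge*).
*vuto*: final sound = /o/, a vowel → -jak → *vutojak*.
*jafilet*: final sound = /t/, a voiceless consonant → -ta → *jafiletta*.
*lijob* — final sound /b/ (a voiced consonant) → -fo → *lijobfo*.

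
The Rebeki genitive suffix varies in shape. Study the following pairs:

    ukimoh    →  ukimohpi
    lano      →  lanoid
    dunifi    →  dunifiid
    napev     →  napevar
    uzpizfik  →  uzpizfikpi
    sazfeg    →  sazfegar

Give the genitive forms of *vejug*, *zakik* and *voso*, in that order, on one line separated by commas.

vejugar, zakikpi, vosoid

Looking at the final sound of each stem: -pi when the stem ends in a voiceless consonant (*ukimoh*, *uzpizfik*); -ar when the stem ends in a voiced consonant (*napev*, *sazfeg*); -id when the stem ends in a vowel (*lano*, *dunifi*).
The final sound of *vejug* is /g/, which is a voiced consonant, so the suffix is -ar, giving *vejugar*.
The final sound of *zakik* is /k/, which is a voiceless consonant, so the suffix is -pi, giving *zakikpi*.
Since the final sound of *voso* is /o/ (a vowel), it takes -id, giving *vosoid*.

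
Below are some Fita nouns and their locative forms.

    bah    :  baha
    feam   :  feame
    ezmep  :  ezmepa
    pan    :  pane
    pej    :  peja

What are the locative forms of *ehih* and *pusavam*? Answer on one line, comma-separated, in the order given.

ehiha, pusavame

The suffix is conditioned by the final consonant: -e when the stem ends in a nasal (*feam*, *pan*); -a when the stem ends in a non-nasal consonant (*bah*, *ezmep*, *pej*).
Since the final consonant of *ehih* is /h/ (non-nasal), it takes -a, giving *ehiha*.
Since the final consonant of *pusavam* is /m/ (a nasal), it takes -e, giving *pusavame*.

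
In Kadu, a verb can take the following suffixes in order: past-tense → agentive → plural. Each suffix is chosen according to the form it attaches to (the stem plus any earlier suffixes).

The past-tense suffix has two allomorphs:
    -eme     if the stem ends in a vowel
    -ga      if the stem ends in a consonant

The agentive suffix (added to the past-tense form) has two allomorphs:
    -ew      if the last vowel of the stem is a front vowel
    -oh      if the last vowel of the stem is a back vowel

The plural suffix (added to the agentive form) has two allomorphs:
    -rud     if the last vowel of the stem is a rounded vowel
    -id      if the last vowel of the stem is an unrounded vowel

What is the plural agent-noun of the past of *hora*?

horaemeewid

The final sound of *hora* is /a/, which is a vowel, so the past-tense suffix is -eme, giving *horaeme*.
The last vowel of the past-tense form *horaeme* is /e/, which is a front vowel, so the agentive suffix is -ew, giving *horaemeew*.
The agentive form *horaemeew*: last vowel = /e/, an unrounded vowel → -id → *horaemeewid*.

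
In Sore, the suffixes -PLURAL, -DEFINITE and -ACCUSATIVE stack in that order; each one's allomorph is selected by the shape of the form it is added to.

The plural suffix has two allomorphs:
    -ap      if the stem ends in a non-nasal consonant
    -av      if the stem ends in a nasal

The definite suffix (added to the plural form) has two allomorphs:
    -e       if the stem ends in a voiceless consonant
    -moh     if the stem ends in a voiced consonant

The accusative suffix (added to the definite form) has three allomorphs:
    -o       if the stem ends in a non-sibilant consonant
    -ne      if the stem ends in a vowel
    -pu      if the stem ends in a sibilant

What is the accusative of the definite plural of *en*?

*en*: final consonant = /n/, a nasal → -av → *enav*.
The final consonant of the plural form *enav* is /v/, which is voiced, so the definite suffix is -moh, giving *enavmoh*.
Since the final sound of the definite form *enavmoh* is /h/ (a non-sibilant consonant), it takes -o, giving *enavmoho*.

enavmoho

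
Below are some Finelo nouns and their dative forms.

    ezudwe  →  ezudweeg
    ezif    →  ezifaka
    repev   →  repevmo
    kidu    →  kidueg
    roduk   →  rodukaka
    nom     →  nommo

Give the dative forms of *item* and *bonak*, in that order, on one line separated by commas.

The pattern is voicing of the final sound: -aka when the stem ends in a voiceless consonant (*ezif*, *roduk*); -mo when the stem ends in a voiced consonant (*repev*, *nom*); -eg when the stem ends in a vowel (*ezudwe*, *kidu*).
*item* — final sound /m/ (a voiced consonant) → -mo → *itemmo*.
Since the final sound of *bonak* is /k/ (a voiceless consonant), it takes -aka, giving *bonakaka*.

itemmo, bonakaka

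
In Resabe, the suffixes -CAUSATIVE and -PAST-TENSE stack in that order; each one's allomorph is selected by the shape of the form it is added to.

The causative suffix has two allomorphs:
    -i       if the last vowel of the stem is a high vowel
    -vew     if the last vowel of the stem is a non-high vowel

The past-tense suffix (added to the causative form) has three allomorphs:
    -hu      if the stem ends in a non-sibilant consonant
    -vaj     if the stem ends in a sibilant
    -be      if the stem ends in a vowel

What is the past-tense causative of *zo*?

Since the last vowel of *zo* is /o/ (a non-high vowel), it takes -vew, giving *zovew*.
The final sound of the causative form *zovew* is /w/, which is a non-sibilant consonant, so the past-tense suffix is -hu, giving *zovewhu*.

zovewhu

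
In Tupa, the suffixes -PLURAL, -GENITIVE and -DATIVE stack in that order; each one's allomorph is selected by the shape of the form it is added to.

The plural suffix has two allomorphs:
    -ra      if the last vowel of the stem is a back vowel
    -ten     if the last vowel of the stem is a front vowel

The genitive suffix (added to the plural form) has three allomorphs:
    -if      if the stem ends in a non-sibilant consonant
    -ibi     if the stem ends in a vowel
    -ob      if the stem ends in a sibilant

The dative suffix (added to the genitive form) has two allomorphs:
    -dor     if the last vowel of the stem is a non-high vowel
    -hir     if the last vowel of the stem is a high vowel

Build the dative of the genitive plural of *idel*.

*idel*: last vowel = /e/, a front vowel → -ten → *idelten*.
The plural form *idelten* — final sound /n/ (a non-sibilant consonant) → -if → *ideltenif*.
The genitive form *ideltenif* — last vowel /i/ (a high vowel) → -hir → *ideltenifhir*.

ideltenifhir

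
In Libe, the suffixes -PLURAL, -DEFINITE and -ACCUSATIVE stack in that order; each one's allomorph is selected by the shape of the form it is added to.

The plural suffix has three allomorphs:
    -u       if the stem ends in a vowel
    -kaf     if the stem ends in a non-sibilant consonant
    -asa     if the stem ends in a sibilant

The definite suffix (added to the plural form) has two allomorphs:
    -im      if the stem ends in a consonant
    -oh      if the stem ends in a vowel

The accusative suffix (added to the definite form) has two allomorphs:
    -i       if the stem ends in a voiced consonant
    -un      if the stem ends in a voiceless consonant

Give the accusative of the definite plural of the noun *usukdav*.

usukdavkafimi

The final sound of *usukdav* is /v/, which is a non-sibilant consonant, so the plural suffix is -kaf, giving *usukdavkaf*.
The final sound of the plural form *usukdavkaf* is /f/, which is a consonant, so the definite suffix is -im, giving *usukdavkafim*.
The definite form *usukdavkafim* — final consonant /m/ (voiced) → -i → *usukdavkafimi*.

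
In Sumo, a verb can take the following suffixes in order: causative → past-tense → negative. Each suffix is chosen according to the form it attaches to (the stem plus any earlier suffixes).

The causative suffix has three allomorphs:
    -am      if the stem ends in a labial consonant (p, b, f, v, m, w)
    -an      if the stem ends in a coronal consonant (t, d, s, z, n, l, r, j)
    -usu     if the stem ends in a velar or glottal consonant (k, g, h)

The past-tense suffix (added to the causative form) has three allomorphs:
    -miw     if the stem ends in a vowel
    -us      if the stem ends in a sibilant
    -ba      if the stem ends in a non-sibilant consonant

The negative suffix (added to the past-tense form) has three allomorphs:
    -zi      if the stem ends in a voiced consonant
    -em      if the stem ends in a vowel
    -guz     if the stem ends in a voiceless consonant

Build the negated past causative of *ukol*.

*ukol*: final consonant = /l/, coronal → -an → *ukolan*.
The causative form *ukolan* — final sound /n/ (a non-sibilant consonant) → -ba → *ukolanba*.
The past-tense form *ukolanba* — final sound /a/ (a vowel) → -em → *ukolanbaem*.

ukolanbaem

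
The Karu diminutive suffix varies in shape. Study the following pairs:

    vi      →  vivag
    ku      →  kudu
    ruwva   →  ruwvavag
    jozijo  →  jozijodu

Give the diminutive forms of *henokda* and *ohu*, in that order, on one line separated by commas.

The alternation tracks the last vowel of the stem — -du when the last vowel of the stem is a rounded vowel (*ku*, *jozijo*); -vag when the last vowel of the stem is an unrounded vowel (*vi*, *ruwva*).
Since the last vowel of *henokda* is /a/ (an unrounded vowel), it takes -vag, giving *henokdavag*.
*ohu* — last vowel /u/ (a rounded vowel) → -du → *ohudu*.

henokdavag, ohudu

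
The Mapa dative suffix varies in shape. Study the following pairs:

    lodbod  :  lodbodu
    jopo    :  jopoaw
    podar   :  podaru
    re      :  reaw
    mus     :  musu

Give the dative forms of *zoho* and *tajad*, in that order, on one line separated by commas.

The pattern is consonant vs. vowel: -u when the stem ends in a consonant (*lodbod*, *podar*, *mus*); -aw when the stem ends in a vowel (*jopo*, *re*).
*zoho*: final sound = /o/, a vowel → -aw → *zohoaw*.
The final sound of *tajad* is /d/, which is a consonant, so the suffix is -u, giving *tajadu*.

zohoaw, tajadu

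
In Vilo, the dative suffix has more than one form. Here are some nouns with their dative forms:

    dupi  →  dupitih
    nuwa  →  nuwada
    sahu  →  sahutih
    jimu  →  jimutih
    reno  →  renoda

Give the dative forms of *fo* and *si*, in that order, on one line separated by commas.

foda, sitih

The pattern is height harmony: -tih when the last vowel of the stem is a high vowel (*dupi*, *sahu*, *jimu*); -da when the last vowel of the stem is a non-high vowel (*nuwa*, *reno*).
The last vowel of *fo* is /o/, which is a non-high vowel, so the suffix is -da, giving *foda*.
*si* — last vowel /i/ (a high vowel) → -tih → *sitih*.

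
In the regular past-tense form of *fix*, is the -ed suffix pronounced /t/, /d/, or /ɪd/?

/t/

The stem *fix* ends in a voiceless consonant other than /t/.
The -ed suffix is realized as /ɪd/ after /t, d/; as /t/ after other voiceless consonants; and as /d/ after other voiced sounds.
So -ed on *fix* is pronounced /t/.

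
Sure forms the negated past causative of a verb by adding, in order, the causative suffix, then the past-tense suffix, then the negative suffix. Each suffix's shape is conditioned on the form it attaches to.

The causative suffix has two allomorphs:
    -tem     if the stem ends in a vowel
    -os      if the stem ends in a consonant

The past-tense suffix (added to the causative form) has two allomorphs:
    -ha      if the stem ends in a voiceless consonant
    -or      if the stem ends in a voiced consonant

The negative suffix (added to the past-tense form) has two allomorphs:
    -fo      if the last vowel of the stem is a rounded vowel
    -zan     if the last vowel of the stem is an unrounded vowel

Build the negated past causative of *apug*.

*apug*: final sound = /g/, a consonant → -os → *apugos*.
The final consonant of the causative form *apugos* is /s/, which is voiceless, so the past-tense suffix is -ha, giving *apugosha*.
Since the last vowel of the past-tense form *apugosha* is /a/ (an unrounded vowel), it takes -zan, giving *apugoshazan*.

apugoshazan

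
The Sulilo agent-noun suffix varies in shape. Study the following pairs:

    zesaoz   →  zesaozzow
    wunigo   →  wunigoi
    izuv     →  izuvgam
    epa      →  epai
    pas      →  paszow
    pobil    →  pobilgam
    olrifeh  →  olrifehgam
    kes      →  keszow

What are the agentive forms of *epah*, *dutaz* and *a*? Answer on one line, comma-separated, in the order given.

Looking at the final sound of each stem: -zow when the stem ends in a sibilant (*zesaoz*, *pas*, *kes*); -gam when the stem ends in a non-sibilant consonant (*izuv*, *pobil*, *olrifeh*); -i when the stem ends in a vowel (*wunigo*, *epa*).
*epah*: final sound = /h/, a non-sibilant consonant → -gam → *epahgam*.
*dutaz* — final sound /z/ (a sibilant) → -zow → *dutazzow*.
Since the final sound of *a* is /a/ (a vowel), it takes -i, giving *ai*.

epahgam, dutazzow, ai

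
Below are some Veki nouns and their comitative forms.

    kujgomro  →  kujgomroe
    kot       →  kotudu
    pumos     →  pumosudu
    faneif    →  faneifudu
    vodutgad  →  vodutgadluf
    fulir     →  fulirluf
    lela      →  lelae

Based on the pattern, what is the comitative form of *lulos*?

The alternation tracks the final sound of the stem — -udu when the stem ends in a voiceless consonant (*kot*, *pumos*, *faneif*); -luf when the stem ends in a voiced consonant (*vodutgad*, *fulir*); -e when the stem ends in a vowel (*kujgomro*, *lela*).
The final sound of *lulos* is /s/, which is a voiceless consonant, so the suffix is -udu, giving *lulosudu*.

lulosudu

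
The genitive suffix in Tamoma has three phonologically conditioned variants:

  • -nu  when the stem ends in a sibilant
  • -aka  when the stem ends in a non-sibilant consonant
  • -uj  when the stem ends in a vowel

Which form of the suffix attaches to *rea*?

-uj

*rea*: final sound = /a/, a vowel → -uj.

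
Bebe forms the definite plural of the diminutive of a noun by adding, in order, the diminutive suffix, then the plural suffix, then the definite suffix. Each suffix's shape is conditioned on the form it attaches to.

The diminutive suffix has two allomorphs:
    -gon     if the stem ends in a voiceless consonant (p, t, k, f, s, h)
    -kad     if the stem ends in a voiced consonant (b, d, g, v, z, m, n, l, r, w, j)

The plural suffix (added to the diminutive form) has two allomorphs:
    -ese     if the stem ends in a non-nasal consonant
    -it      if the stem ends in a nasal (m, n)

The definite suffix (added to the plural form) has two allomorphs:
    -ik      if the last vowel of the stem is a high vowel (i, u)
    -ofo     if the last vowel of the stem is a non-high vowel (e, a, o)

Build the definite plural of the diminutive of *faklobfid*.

*faklobfid* — final consonant /d/ (voiced) → -kad → *faklobfidkad*.
Since the final consonant of the diminutive form *faklobfidkad* is /d/ (non-nasal), it takes -ese, giving *faklobfidkadese*.
The last vowel of the plural form *faklobfidkadese* is /e/, which is a non-high vowel, so the definite suffix is -ofo, giving *faklobfidkadeseofo*.

faklobfidkadeseofo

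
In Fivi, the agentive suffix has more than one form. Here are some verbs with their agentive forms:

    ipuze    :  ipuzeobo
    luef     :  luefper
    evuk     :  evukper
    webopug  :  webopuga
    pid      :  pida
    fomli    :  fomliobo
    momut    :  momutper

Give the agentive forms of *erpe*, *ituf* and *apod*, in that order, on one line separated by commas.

The alternation tracks the final sound of the stem — -per when the stem ends in a voiceless consonant (*luef*, *evuk*, *momut*); -a when the stem ends in a voiced consonant (*webopug*, *pid*); -obo when the stem ends in a vowel (*ipuze*, *fomli*).
*erpe*: final sound = /e/, a vowel → -obo → *erpeobo*.
Since the final sound of *ituf* is /f/ (a voiceless consonant), it takes -per, giving *itufper*.
The final sound of *apod* is /d/, which is a voiced consonant, so the suffix is -a, giving *apoda*.

erpeobo, itufper, apoda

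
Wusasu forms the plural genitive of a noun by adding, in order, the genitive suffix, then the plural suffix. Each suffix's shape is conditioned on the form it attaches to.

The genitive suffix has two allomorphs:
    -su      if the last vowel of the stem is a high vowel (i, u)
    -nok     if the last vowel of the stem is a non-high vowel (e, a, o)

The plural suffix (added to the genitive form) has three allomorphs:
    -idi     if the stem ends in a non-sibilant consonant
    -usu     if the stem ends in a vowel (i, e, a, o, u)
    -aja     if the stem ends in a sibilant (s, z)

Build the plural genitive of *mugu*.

mugusuusu

*mugu*: last vowel = /u/, a high vowel → -su → *mugusu*.
Since the final sound of the genitive form *mugusu* is /u/ (a vowel), it takes -usu, giving *mugusuusu*.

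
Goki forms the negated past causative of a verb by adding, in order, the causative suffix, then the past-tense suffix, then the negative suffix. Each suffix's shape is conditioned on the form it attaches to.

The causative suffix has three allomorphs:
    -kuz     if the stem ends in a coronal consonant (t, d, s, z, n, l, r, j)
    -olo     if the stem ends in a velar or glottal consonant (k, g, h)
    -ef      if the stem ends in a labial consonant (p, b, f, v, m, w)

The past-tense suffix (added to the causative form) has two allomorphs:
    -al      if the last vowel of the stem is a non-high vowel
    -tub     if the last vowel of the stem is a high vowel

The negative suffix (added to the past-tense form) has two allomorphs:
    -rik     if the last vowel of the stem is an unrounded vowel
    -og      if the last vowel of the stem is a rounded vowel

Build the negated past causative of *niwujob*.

Since the final consonant of *niwujob* is /b/ (labial), it takes -ef, giving *niwujobef*.
Since the last vowel of the causative form *niwujobef* is /e/ (a non-high vowel), it takes -al, giving *niwujobefal*.
The past-tense form *niwujobefal*: last vowel = /a/, an unrounded vowel → -rik → *niwujobefalrik*.

niwujobefalrik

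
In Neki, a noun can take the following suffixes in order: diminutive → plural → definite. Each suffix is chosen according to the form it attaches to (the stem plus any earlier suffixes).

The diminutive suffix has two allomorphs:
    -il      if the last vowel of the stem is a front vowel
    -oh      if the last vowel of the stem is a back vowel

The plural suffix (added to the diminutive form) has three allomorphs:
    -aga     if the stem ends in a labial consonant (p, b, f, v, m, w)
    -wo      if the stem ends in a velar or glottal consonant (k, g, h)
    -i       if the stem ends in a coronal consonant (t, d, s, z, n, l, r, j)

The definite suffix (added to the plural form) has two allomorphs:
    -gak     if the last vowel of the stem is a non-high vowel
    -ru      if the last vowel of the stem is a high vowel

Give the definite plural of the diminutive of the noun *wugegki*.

*wugegki*: last vowel = /i/, a front vowel → -il → *wugegkiil*.
The final consonant of the diminutive form *wugegkiil* is /l/, which is coronal, so the plural suffix is -i, giving *wugegkiili*.
The plural form *wugegkiili* — last vowel /i/ (a high vowel) → -ru → *wugegkiiliru*.

wugegkiiliru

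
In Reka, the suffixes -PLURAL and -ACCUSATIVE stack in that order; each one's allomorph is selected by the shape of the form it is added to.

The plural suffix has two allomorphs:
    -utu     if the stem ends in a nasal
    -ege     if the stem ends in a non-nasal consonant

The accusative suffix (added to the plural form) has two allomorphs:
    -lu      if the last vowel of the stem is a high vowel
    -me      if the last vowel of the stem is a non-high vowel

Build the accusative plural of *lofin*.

*lofin* — final consonant /n/ (a nasal) → -utu → *lofinutu*.
The last vowel of the plural form *lofinutu* is /u/, which is a high vowel, so the accusative suffix is -lu, giving *lofinutulu*.

lofinutulu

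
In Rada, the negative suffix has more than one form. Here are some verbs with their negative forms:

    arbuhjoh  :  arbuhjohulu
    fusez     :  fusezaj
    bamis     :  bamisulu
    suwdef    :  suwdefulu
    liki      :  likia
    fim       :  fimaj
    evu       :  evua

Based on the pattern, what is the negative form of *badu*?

Looking at the final sound of each stem: -ulu when the stem ends in a voiceless consonant (*arbuhjoh*, *bamis*, *suwdef*); -aj when the stem ends in a voiced consonant (*fusez*, *fim*); -a when the stem ends in a vowel (*liki*, *evu*).
The final sound of *badu* is /u/, which is a vowel, so the suffix is -a, giving *badua*.

badua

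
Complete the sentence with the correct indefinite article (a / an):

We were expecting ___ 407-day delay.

a

The indefinite article is chosen by the initial *sound* of the following word, not its spelling.
The number *407* is spoken "four hundred …", beginning with /fɔr/ — a consonant sound.
So the article is *a*: We were expecting a 407-day delay.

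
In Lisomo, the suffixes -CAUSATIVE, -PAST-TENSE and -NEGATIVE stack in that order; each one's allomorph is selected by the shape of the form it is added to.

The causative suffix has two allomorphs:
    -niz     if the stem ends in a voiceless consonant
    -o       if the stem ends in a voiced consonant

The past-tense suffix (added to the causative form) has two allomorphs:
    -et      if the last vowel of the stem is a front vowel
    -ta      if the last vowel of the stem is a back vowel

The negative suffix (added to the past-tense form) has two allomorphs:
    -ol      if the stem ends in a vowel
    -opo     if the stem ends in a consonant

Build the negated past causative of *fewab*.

The final consonant of *fewab* is /b/, which is voiced, so the causative suffix is -o, giving *fewabo*.
The causative form *fewabo*: last vowel = /o/, a back vowel → -ta → *fewabota*.
The past-tense form *fewabota*: final sound = /a/, a vowel → -ol → *fewabotaol*.

fewabotaol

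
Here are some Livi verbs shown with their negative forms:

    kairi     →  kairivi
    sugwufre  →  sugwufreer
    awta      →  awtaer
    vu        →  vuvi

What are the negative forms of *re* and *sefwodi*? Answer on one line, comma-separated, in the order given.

reer, sefwodivi

Looking at the last vowel of each stem: -vi when the last vowel of the stem is a high vowel (*kairi*, *vu*); -er when the last vowel of the stem is a non-high vowel (*sugwufre*, *awta*).
The last vowel of *re* is /e/, which is a non-high vowel, so the suffix is -er, giving *reer*.
Since the last vowel of *sefwodi* is /i/ (a high vowel), it takes -vi, giving *sefwodivi*.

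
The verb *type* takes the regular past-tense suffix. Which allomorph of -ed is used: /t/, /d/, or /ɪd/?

The stem *type* ends in a voiceless consonant other than /t/.
The -ed suffix is realized as /ɪd/ after /t, d/; as /t/ after other voiceless consonants; and as /d/ after other voiced sounds.
So -ed on *type* is pronounced /t/.

/t/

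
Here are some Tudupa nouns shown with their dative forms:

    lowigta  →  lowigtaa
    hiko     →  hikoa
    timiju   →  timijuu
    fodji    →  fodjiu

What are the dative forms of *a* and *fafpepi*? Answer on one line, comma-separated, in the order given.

aa, fafpepiu

Looking at the last vowel of each stem: -u when the last vowel of the stem is a high vowel (*timiju*, *fodji*); -a when the last vowel of the stem is a non-high vowel (*lowigta*, *hiko*).
The last vowel of *a* is /a/, which is a non-high vowel, so the suffix is -a, giving *aa*.
*fafpepi* — last vowel /i/ (a high vowel) → -u → *fafpepiu*.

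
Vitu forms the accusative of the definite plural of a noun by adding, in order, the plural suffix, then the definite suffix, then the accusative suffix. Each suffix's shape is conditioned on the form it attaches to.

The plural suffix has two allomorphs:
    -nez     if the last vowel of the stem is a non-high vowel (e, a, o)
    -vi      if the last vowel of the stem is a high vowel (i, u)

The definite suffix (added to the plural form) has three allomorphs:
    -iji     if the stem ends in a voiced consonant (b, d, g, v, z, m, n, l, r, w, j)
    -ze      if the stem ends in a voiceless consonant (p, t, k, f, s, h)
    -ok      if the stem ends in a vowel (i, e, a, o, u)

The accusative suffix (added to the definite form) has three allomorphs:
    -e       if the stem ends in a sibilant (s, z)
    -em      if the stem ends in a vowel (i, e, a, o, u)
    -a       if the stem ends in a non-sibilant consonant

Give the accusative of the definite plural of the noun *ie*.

*ie*: last vowel = /e/, a non-high vowel → -nez → *ienez*.
The plural form *ienez* — final sound /z/ (a voiced consonant) → -iji → *ieneziji*.
The final sound of the definite form *ieneziji* is /i/, which is a vowel, so the accusative suffix is -em, giving *ienezijiem*.

ienezijiem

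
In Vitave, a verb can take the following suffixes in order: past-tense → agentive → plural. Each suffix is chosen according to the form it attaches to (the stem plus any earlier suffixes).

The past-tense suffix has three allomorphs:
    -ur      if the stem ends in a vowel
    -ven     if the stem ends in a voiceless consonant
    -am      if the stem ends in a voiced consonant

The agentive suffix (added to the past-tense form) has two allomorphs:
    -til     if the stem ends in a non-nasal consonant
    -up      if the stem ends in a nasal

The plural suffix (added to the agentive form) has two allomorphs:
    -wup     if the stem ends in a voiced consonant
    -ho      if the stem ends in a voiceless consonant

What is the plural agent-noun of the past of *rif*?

rifvenupho

The final sound of *rif* is /f/, which is a voiceless consonant, so the past-tense suffix is -ven, giving *rifven*.
Since the final consonant of the past-tense form *rifven* is /n/ (a nasal), it takes -up, giving *rifvenup*.
Since the final consonant of the agentive form *rifvenup* is /p/ (voiceless), it takes -ho, giving *rifvenupho*.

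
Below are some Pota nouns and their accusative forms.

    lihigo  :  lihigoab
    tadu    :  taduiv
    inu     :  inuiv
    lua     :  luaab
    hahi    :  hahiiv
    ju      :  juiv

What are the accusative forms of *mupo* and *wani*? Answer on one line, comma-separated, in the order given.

mupoab, waniiv

The pattern is height harmony: -iv when the last vowel of the stem is a high vowel (*tadu*, *inu*, *hahi*, *ju*); -ab when the last vowel of the stem is a non-high vowel (*lihigo*, *lua*).
The last vowel of *mupo* is /o/, which is a non-high vowel, so the suffix is -ab, giving *mupoab*.
*wani* — last vowel /i/ (a high vowel) → -iv → *waniiv*.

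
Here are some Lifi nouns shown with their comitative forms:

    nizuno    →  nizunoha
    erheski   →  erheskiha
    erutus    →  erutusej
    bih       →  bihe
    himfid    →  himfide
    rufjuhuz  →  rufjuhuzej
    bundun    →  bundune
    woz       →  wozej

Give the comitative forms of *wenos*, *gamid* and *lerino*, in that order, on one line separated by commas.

wenosej, gamide, lerinoha

Looking at the final sound of each stem: -ej when the stem ends in a sibilant (*erutus*, *rufjuhuz*, *woz*); -e when the stem ends in a non-sibilant consonant (*bih*, *himfid*, *bundun*); -ha when the stem ends in a vowel (*nizuno*, *erheski*).
Since the final sound of *wenos* is /s/ (a sibilant), it takes -ej, giving *wenosej*.
*gamid* — final sound /d/ (a non-sibilant consonant) → -e → *gamide*.
*lerino*: final sound = /o/, a vowel → -ha → *lerinoha*.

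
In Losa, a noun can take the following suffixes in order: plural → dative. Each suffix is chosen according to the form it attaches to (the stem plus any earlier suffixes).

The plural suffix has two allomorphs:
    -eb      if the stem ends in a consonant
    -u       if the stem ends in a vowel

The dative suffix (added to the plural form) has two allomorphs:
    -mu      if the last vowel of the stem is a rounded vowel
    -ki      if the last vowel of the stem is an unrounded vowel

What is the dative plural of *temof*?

Since the final sound of *temof* is /f/ (a consonant), it takes -eb, giving *temofeb*.
Since the last vowel of the plural form *temofeb* is /e/ (an unrounded vowel), it takes -ki, giving *temofebki*.

temofebki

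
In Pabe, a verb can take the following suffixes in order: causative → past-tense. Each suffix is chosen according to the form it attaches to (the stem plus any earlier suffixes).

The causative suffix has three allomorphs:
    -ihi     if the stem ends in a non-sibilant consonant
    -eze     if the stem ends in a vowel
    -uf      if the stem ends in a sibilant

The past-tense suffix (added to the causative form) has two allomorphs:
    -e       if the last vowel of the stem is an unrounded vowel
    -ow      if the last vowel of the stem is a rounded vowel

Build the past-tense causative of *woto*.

*woto*: final sound = /o/, a vowel → -eze → *wotoeze*.
The causative form *wotoeze*: last vowel = /e/, an unrounded vowel → -e → *wotoezee*.

wotoezee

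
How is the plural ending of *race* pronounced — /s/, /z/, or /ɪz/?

/ɪz/

The stem *race* ends in a sibilant (/s, z, ʃ, ʒ, tʃ, dʒ/).
The plural suffix surfaces as /ɪz/ after sibilants, /s/ after other voiceless consonants, and /z/ after other voiced sounds.
So the plural -s on *race* is pronounced /ɪz/.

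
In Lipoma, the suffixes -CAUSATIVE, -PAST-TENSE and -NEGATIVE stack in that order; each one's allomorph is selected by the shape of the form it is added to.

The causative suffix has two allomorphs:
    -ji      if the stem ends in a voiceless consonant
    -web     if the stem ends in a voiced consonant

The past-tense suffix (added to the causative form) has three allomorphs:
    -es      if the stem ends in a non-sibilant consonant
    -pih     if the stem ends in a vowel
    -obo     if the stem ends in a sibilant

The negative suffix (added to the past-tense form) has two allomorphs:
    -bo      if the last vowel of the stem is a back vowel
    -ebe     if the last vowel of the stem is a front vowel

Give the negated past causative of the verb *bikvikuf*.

Since the final consonant of *bikvikuf* is /f/ (voiceless), it takes -ji, giving *bikvikufji*.
Since the final sound of the causative form *bikvikufji* is /i/ (a vowel), it takes -pih, giving *bikvikufjipih*.
The past-tense form *bikvikufjipih*: last vowel = /i/, a front vowel → -ebe → *bikvikufjipihebe*.

bikvikufjipihebe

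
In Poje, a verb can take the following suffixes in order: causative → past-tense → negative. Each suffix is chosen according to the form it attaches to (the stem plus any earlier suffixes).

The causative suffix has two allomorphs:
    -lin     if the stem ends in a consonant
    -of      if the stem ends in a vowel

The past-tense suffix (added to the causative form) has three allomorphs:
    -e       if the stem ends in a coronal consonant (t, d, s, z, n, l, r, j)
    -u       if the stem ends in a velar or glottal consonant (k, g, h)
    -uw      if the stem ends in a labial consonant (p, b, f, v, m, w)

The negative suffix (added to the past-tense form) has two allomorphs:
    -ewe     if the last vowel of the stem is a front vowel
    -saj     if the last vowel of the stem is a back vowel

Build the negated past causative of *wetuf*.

wetuflineewe

*wetuf*: final sound = /f/, a consonant → -lin → *wetuflin*.
The causative form *wetuflin*: final consonant = /n/, coronal → -e → *wetufline*.
The last vowel of the past-tense form *wetufline* is /e/, which is a front vowel, so the negative suffix is -ewe, giving *wetuflineewe*.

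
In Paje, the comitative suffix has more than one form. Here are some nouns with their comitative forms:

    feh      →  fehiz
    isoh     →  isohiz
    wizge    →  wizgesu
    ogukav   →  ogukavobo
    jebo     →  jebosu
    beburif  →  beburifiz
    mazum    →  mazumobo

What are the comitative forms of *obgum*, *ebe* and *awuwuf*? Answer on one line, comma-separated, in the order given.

obgumobo, ebesu, awuwufiz

The suffix is conditioned by the final sound: -iz when the stem ends in a voiceless consonant (*feh*, *isoh*, *beburif*); -obo when the stem ends in a voiced consonant (*ogukav*, *mazum*); -su when the stem ends in a vowel (*wizge*, *jebo*).
Since the final sound of *obgum* is /m/ (a voiced consonant), it takes -obo, giving *obgumobo*.
*ebe* — final sound /e/ (a vowel) → -su → *ebesu*.
The final sound of *awuwuf* is /f/, which is a voiceless consonant, so the suffix is -iz, giving *awuwufiz*.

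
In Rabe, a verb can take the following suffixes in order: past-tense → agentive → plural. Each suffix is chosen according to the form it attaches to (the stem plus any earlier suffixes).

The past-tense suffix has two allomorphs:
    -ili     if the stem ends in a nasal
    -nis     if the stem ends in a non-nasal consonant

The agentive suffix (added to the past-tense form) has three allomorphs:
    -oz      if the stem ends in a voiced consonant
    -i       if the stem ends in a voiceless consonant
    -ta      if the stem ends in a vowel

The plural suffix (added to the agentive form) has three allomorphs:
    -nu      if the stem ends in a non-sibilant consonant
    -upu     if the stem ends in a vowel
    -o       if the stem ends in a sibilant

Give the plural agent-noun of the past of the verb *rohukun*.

The final consonant of *rohukun* is /n/, which is a nasal, so the past-tense suffix is -ili, giving *rohukunili*.
The past-tense form *rohukunili* — final sound /i/ (a vowel) → -ta → *rohukunilita*.
The agentive form *rohukunilita* — final sound /a/ (a vowel) → -upu → *rohukunilitaupu*.

rohukunilitaupu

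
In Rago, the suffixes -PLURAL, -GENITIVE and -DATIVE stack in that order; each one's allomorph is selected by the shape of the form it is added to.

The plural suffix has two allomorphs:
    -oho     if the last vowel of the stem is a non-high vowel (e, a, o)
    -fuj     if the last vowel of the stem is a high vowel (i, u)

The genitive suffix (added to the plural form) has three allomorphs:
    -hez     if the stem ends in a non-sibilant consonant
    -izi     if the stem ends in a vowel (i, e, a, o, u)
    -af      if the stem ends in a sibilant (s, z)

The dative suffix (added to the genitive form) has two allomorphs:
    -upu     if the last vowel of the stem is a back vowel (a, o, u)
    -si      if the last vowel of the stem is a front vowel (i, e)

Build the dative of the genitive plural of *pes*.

*pes*: last vowel = /e/, a non-high vowel → -oho → *pesoho*.
The plural form *pesoho* — final sound /o/ (a vowel) → -izi → *pesohoizi*.
The genitive form *pesohoizi*: last vowel = /i/, a front vowel → -si → *pesohoizisi*.

pesohoizisi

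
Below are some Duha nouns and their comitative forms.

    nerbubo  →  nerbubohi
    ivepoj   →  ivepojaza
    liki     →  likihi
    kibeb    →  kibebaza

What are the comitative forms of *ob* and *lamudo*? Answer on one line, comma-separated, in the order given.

The pattern is consonant vs. vowel: -aza when the stem ends in a consonant (*ivepoj*, *kibeb*); -hi when the stem ends in a vowel (*nerbubo*, *liki*).
*ob*: final sound = /b/, a consonant → -aza → *obaza*.
Since the final sound of *lamudo* is /o/ (a vowel), it takes -hi, giving *lamudohi*.

obaza, lamudohi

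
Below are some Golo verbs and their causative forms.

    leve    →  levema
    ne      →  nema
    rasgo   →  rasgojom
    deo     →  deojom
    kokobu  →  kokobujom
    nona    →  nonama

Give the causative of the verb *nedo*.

nedojom

Looking at the last vowel of each stem: -jom when the last vowel of the stem is a rounded vowel (*rasgo*, *deo*, *kokobu*); -ma when the last vowel of the stem is an unrounded vowel (*leve*, *ne*, *nona*).
*nedo* — last vowel /o/ (a rounded vowel) → -jom → *nedojom*.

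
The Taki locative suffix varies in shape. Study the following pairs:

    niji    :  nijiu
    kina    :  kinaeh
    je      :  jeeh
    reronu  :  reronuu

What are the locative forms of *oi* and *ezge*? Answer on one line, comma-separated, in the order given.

The alternation tracks the last vowel of the stem — -u when the last vowel of the stem is a high vowel (*niji*, *reronu*); -eh when the last vowel of the stem is a non-high vowel (*kina*, *je*).
*oi*: last vowel = /i/, a high vowel → -u → *oiu*.
*ezge*: last vowel = /e/, a non-high vowel → -eh → *ezgeeh*.

oiu, ezgeeh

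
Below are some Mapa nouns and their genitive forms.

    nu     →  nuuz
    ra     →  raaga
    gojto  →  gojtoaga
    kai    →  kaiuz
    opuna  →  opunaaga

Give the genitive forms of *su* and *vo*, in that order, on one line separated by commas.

suuz, voaga

The pattern is height harmony: -uz when the last vowel of the stem is a high vowel (*nu*, *kai*); -aga when the last vowel of the stem is a non-high vowel (*ra*, *gojto*, *opuna*).
*su*: last vowel = /u/, a high vowel → -uz → *suuz*.
Since the last vowel of *vo* is /o/ (a non-high vowel), it takes -aga, giving *voaga*.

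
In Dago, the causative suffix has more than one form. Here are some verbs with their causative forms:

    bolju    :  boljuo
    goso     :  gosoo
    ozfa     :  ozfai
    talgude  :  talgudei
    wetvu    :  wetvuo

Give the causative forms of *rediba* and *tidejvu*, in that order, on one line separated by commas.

redibai, tidejvuo

The pattern is rounding harmony: -o when the last vowel of the stem is a rounded vowel (*bolju*, *goso*, *wetvu*); -i when the last vowel of the stem is an unrounded vowel (*ozfa*, *talgude*).
*rediba*: last vowel = /a/, an unrounded vowel → -i → *redibai*.
*tidejvu* — last vowel /u/ (a rounded vowel) → -o → *tidejvuo*.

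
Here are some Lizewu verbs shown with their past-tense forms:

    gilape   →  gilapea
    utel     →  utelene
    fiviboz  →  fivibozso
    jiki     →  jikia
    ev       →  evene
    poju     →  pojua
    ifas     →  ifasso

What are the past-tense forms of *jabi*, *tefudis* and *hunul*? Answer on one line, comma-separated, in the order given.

The alternation tracks the final sound of the stem — -so when the stem ends in a sibilant (*fiviboz*, *ifas*); -ene when the stem ends in a non-sibilant consonant (*utel*, *ev*); -a when the stem ends in a vowel (*gilape*, *jiki*, *poju*).
*jabi*: final sound = /i/, a vowel → -a → *jabia*.
The final sound of *tefudis* is /s/, which is a sibilant, so the suffix is -so, giving *tefudisso*.
*hunul* — final sound /l/ (a non-sibilant consonant) → -ene → *hunulene*.

jabia, tefudisso, hunulene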